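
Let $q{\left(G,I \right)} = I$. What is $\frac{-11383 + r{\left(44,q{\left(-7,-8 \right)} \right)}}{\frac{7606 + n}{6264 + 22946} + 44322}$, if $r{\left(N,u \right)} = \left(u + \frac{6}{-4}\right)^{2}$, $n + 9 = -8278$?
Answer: $- \frac{31415355}{123299518} \approx -0.25479$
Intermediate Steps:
$n = -8287$ ($n = -9 - 8278 = -8287$)
$r{\left(N,u \right)} = \left(- \frac{3}{2} + u\right)^{2}$ ($r{\left(N,u \right)} = \left(u + 6 \left(- \frac{1}{4}\right)\right)^{2} = \left(u - \frac{3}{2}\right)^{2} = \left(- \frac{3}{2} + u\right)^{2}$)
$\frac{-11383 + r{\left(44,q{\left(-7,-8 \right)} \right)}}{\frac{7606 + n}{6264 + 22946} + 44322} = \frac{-11383 + \frac{\left(-3 + 2 \left(-8\right)\right)^{2}}{4}}{\frac{7606 - 8287}{6264 + 22946} + 44322} = \frac{-11383 + \frac{\left(-3 - 16\right)^{2}}{4}}{- \frac{681}{29210} + 44322} = \frac{-11383 + \frac{\left(-19\right)^{2}}{4}}{\left(-681\right) \frac{1}{29210} + 44322} = \frac{-11383 + \frac{1}{4} \cdot 361}{- \frac{681}{29210} + 44322} = \frac{-11383 + \frac{361}{4}}{\frac{1294644939}{29210}} = \left(- \frac{45171}{4}\right) \frac{29210}{1294644939} = - \frac{31415355}{123299518}$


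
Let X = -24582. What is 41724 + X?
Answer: 17142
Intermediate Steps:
41724 + X = 41724 - 24582 = 17142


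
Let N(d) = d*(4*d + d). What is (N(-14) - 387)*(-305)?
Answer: -180865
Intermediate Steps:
N(d) = 5*d² (N(d) = d*(5*d) = 5*d²)
(N(-14) - 387)*(-305) = (5*(-14)² - 387)*(-305) = (5*196 - 387)*(-305) = (980 - 387)*(-305) = 593*(-305) = -180865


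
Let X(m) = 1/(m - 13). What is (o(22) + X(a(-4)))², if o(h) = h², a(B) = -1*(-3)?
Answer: 23415921/100 ≈ 2.3416e+5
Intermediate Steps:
a(B) = 3
X(m) = 1/(-13 + m)
(o(22) + X(a(-4)))² = (22² + 1/(-13 + 3))² = (484 + 1/(-10))² = (484 - ⅒)² = (4839/10)² = 23415921/100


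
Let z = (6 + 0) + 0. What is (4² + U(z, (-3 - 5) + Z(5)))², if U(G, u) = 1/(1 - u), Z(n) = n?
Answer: 4225/16 ≈ 264.06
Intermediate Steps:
z = 6 (z = 6 + 0 = 6)
(4² + U(z, (-3 - 5) + Z(5)))² = (4² - 1/(-1 + ((-3 - 5) + 5)))² = (16 - 1/(-1 + (-8 + 5)))² = (16 - 1/(-1 - 3))² = (16 - 1/(-4))² = (16 - 1*(-¼))² = (16 + ¼)² = (65/4)² = 4225/16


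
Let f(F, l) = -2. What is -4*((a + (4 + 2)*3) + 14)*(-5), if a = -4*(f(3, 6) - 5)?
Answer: 1200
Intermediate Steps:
a = 28 (a = -4*(-2 - 5) = -4*(-7) = 28)
-4*((a + (4 + 2)*3) + 14)*(-5) = -4*((28 + (4 + 2)*3) + 14)*(-5) = -4*((28 + 6*3) + 14)*(-5) = -4*((28 + 18) + 14)*(-5) = -4*(46 + 14)*(-5) = -4*60*(-5) = -240*(-5) = 1200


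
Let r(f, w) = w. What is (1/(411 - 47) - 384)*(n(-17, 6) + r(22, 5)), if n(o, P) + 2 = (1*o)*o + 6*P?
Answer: -11461550/91 ≈ -1.2595e+5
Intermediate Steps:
n(o, P) = -2 + o² + 6*P (n(o, P) = -2 + ((1*o)*o + 6*P) = -2 + (o*o + 6*P) = -2 + (o² + 6*P) = -2 + o² + 6*P)
(1/(411 - 47) - 384)*(n(-17, 6) + r(22, 5)) = (1/(411 - 47) - 384)*((-2 + (-17)² + 6*6) + 5) = (1/364 - 384)*((-2 + 289 + 36) + 5) = (1/364 - 384)*(323 + 5) = -139775/364*328 = -11461550/91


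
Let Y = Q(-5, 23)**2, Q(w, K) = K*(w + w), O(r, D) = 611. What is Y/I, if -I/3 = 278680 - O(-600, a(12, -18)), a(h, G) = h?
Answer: -52900/834207 ≈ -0.063414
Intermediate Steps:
Q(w, K) = 2*K*w (Q(w, K) = K*(2*w) = 2*K*w)
I = -834207 (I = -3*(278680 - 1*611) = -3*(278680 - 611) = -3*278069 = -834207)
Y = 52900 (Y = (2*23*(-5))**2 = (-230)**2 = 52900)
Y/I = 52900/(-834207) = 52900*(-1/834207) = -52900/834207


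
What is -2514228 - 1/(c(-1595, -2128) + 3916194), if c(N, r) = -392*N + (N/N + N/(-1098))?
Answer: -12537190945018398/4986497225 ≈ -2.5142e+6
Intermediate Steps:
c(N, r) = 1 - 430417*N/1098 (c(N, r) = -392*N + (1 + N*(-1/1098)) = -392*N + (1 - N/1098) = 1 - 430417*N/1098)
-2514228 - 1/(c(-1595, -2128) + 3916194) = -2514228 - 1/((1 - 430417/1098*(-1595)) + 3916194) = -2514228 - 1/((1 + 686515115/1098) + 3916194) = -2514228 - 1/(686516213/1098 + 3916194) = -2514228 - 1/4986497225/1098 = -2514228 - 1*1098/4986497225 = -2514228 - 1098/4986497225 = -12537190945018398/4986497225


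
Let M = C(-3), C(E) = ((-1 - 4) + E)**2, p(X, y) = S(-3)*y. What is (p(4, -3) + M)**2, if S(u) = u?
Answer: 5329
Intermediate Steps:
p(X, y) = -3*y
C(E) = (-5 + E)**2
M = 64 (M = (-5 - 3)**2 = (-8)**2 = 64)
(p(4, -3) + M)**2 = (-3*(-3) + 64)**2 = (9 + 64)**2 = 73**2 = 5329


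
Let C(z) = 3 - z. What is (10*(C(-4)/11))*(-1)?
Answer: -70/11 ≈ -6.3636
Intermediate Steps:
(10*(C(-4)/11))*(-1) = (10*((3 - 1*(-4))/11))*(-1) = (10*((3 + 4)*(1/11)))*(-1) = (10*(7*(1/11)))*(-1) = (10*(7/11))*(-1) = (70/11)*(-1) = -70/11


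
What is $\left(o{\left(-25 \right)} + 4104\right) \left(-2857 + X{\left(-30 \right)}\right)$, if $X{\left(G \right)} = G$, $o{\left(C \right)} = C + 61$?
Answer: $-11952180$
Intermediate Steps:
$o{\left(C \right)} = 61 + C$
$\left(o{\left(-25 \right)} + 4104\right) \left(-2857 + X{\left(-30 \right)}\right) = \left(\left(61 - 25\right) + 4104\right) \left(-2857 - 30\right) = \left(36 + 4104\right) \left(-2887\right) = 4140 \left(-2887\right) = -11952180$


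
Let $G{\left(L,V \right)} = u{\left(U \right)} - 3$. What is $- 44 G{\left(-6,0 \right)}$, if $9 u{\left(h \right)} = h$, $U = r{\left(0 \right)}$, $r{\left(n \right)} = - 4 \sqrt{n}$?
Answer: $132$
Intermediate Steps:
$U = 0$ ($U = - 4 \sqrt{0} = \left(-4\right) 0 = 0$)
$u{\left(h \right)} = \frac{h}{9}$
$G{\left(L,V \right)} = -3$ ($G{\left(L,V \right)} = \frac{1}{9} \cdot 0 - 3 = 0 - 3 = -3$)
$- 44 G{\left(-6,0 \right)} = \left(-44\right) \left(-3\right) = 132$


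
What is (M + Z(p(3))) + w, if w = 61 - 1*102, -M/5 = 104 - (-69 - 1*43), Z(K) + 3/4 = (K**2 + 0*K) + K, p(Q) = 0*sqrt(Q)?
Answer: -4487/4 ≈ -1121.8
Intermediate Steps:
p(Q) = 0
Z(K) = -3/4 + K + K**2 (Z(K) = -3/4 + ((K**2 + 0*K) + K) = -3/4 + ((K**2 + 0) + K) = -3/4 + (K**2 + K) = -3/4 + (K + K**2) = -3/4 + K + K**2)
M = -1080 (M = -5*(104 - (-69 - 1*43)) = -5*(104 - (-69 - 43)) = -5*(104 - 1*(-112)) = -5*(104 + 112) = -5*216 = -1080)
w = -41 (w = 61 - 102 = -41)
(M + Z(p(3))) + w = (-1080 + (-3/4 + 0 + 0**2)) - 41 = (-1080 + (-3/4 + 0 + 0)) - 41 = (-1080 - 3/4) - 41 = -4323/4 - 41 = -4487/4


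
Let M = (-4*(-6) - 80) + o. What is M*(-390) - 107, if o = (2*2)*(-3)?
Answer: 26413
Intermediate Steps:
o = -12 (o = 4*(-3) = -12)
M = -68 (M = (-4*(-6) - 80) - 12 = (24 - 80) - 12 = -56 - 12 = -68)
M*(-390) - 107 = -68*(-390) - 107 = 26520 - 107 = 26413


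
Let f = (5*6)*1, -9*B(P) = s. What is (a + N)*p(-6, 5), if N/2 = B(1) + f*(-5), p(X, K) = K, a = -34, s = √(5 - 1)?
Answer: -15050/9 ≈ -1672.2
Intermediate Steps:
s = 2 (s = √4 = 2)
B(P) = -2/9 (B(P) = -⅑*2 = -2/9)
f = 30 (f = 30*1 = 30)
N = -2704/9 (N = 2*(-2/9 + 30*(-5)) = 2*(-2/9 - 150) = 2*(-1352/9) = -2704/9 ≈ -300.44)
(a + N)*p(-6, 5) = (-34 - 2704/9)*5 = -3010/9*5 = -15050/9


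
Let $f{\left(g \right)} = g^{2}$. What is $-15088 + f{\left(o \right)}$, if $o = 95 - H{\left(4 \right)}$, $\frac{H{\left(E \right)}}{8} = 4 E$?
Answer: $-13999$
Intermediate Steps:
$H{\left(E \right)} = 32 E$ ($H{\left(E \right)} = 8 \cdot 4 E = 32 E$)
$o = -33$ ($o = 95 - 32 \cdot 4 = 95 - 128 = -33$)
$-15088 + f{\left(o \right)} = -15088 + \left(-33\right)^{2} = -15088 + 1089 = -13999$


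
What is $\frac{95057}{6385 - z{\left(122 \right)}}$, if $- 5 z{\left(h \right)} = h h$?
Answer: $\frac{475285}{46809} \approx 10.154$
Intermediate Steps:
$z{\left(h \right)} = - \frac{h^{2}}{5}$ ($z{\left(h \right)} = - \frac{h h}{5} = - \frac{h^{2}}{5}$)
$\frac{95057}{6385 - z{\left(122 \right)}} = \frac{95057}{6385 - - \frac{122^{2}}{5}} = \frac{95057}{6385 - \left(- \frac{1}{5}\right) 14884} = \frac{95057}{6385 - - \frac{14884}{5}} = \frac{95057}{6385 + \frac{14884}{5}} = \frac{95057}{\frac{46809}{5}} = 95057 \cdot \frac{5}{46809} = \frac{475285}{46809}$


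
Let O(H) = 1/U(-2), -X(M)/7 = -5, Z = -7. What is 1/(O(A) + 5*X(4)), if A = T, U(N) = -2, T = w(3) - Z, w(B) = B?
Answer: 2/349 ≈ 0.0057307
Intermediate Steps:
X(M) = 35 (X(M) = -7*(-5) = 35)
T = 10 (T = 3 - 1*(-7) = 3 + 7 = 10)
A = 10
O(H) = -½ (O(H) = 1/(-2) = -½)
1/(O(A) + 5*X(4)) = 1/(-½ + 5*35) = 1/(-½ + 175) = 1/(349/2) = 2/349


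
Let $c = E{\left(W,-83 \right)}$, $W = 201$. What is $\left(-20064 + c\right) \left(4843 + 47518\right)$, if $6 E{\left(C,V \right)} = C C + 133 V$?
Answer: $- \frac{2383001471}{3} \approx -7.9433 \cdot 10^{8}$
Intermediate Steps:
$E{\left(C,V \right)} = \frac{C^{2}}{6} + \frac{133 V}{6}$ ($E{\left(C,V \right)} = \frac{C C + 133 V}{6} = \frac{C^{2} + 133 V}{6} = \frac{C^{2}}{6} + \frac{133 V}{6}$)
$c = \frac{14681}{3}$ ($c = \frac{201^{2}}{6} + \frac{133}{6} \left(-83\right) = \frac{1}{6} \cdot 40401 - \frac{11039}{6} = \frac{13467}{2} - \frac{11039}{6} = \frac{14681}{3} \approx 4893.7$)
$\left(-20064 + c\right) \left(4843 + 47518\right) = \left(-20064 + \frac{14681}{3}\right) \left(4843 + 47518\right) = \left(- \frac{45511}{3}\right) 52361 = - \frac{2383001471}{3}$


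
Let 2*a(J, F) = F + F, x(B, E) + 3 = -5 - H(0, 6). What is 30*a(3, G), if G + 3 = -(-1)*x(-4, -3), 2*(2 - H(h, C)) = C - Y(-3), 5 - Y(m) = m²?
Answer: -240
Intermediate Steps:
Y(m) = 5 - m²
H(h, C) = -C/2 (H(h, C) = 2 - (C - (5 - 1*(-3)²))/2 = 2 - (C - (5 - 1*9))/2 = 2 - (C - (5 - 9))/2 = 2 - (C - 1*(-4))/2 = 2 - (C + 4)/2 = 2 - (4 + C)/2 = 2 + (-2 - C/2) = -C/2)
x(B, E) = -5 (x(B, E) = -3 + (-5 - (-1)*6/2) = -3 + (-5 - 1*(-3)) = -3 + (-5 + 3) = -3 - 2 = -5)
G = -8 (G = -3 - (-1)*(-5) = -3 - 1*5 = -3 - 5 = -8)
a(J, F) = F (a(J, F) = (F + F)/2 = (2*F)/2 = F)
30*a(3, G) = 30*(-8) = -240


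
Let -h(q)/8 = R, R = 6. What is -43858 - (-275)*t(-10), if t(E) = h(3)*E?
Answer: 88142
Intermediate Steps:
h(q) = -48 (h(q) = -8*6 = -48)
t(E) = -48*E
-43858 - (-275)*t(-10) = -43858 - (-275)*(-48*(-10)) = -43858 - (-275)*480 = -43858 - 1*(-132000) = -43858 + 132000 = 88142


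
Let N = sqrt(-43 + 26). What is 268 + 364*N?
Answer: 268 + 364*I*sqrt(17) ≈ 268.0 + 1500.8*I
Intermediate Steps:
N = I*sqrt(17) (N = sqrt(-17) = I*sqrt(17) ≈ 4.1231*I)
268 + 364*N = 268 + 364*(I*sqrt(17)) = 268 + 364*I*sqrt(17)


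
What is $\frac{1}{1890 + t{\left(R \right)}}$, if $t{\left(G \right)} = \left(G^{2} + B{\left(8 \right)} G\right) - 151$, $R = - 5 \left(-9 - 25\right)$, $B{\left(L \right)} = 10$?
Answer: $\frac{1}{32339} \approx 3.0922 \cdot 10^{-5}$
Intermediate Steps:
$R = 170$ ($R = \left(-5\right) \left(-34\right) = 170$)
$t{\left(G \right)} = -151 + G^{2} + 10 G$ ($t{\left(G \right)} = \left(G^{2} + 10 G\right) - 151 = -151 + G^{2} + 10 G$)
$\frac{1}{1890 + t{\left(R \right)}} = \frac{1}{1890 + \left(-151 + 170^{2} + 10 \cdot 170\right)} = \frac{1}{1890 + \left(-151 + 28900 + 1700\right)} = \frac{1}{1890 + 30449} = \frac{1}{32339}$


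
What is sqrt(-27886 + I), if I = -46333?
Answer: I*sqrt(74219) ≈ 272.43*I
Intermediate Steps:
sqrt(-27886 + I) = sqrt(-27886 - 46333) = sqrt(-74219) = I*sqrt(74219)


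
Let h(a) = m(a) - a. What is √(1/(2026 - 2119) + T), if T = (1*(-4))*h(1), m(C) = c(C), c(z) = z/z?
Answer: I*√93/93 ≈ 0.1037*I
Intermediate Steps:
c(z) = 1
m(C) = 1
h(a) = 1 - a
T = 0 (T = (1*(-4))*(1 - 1*1) = -4*(1 - 1) = -4*0 = 0)
√(1/(2026 - 2119) + T) = √(1/(2026 - 2119) + 0) = √(1/(-93) + 0) = √(-1/93 + 0) = √(-1/93) = I*√93/93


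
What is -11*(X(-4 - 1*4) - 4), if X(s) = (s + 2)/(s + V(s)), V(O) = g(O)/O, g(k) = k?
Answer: 242/7 ≈ 34.571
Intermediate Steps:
V(O) = 1 (V(O) = O/O = 1)
X(s) = (2 + s)/(1 + s) (X(s) = (s + 2)/(s + 1) = (2 + s)/(1 + s))
-11*(X(-4 - 1*4) - 4) = -11*((2 + (-4 - 1*4))/(1 + (-4 - 1*4)) - 4) = -11*((2 + (-4 - 4))/(1 + (-4 - 4)) - 4) = -11*((2 - 8)/(1 - 8) - 4) = -11*(-6/(-7) - 4) = -11*(-1/7*(-6) - 4) = -11*(6/7 - 4) = -11*(-22/7) = 242/7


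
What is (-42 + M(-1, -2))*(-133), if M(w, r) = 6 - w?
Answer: 4655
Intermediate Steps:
(-42 + M(-1, -2))*(-133) = (-42 + (6 - 1*(-1)))*(-133) = (-42 + (6 + 1))*(-133) = (-42 + 7)*(-133) = -35*(-133) = 4655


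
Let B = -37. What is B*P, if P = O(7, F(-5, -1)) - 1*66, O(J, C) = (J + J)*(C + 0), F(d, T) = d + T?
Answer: 5550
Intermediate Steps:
F(d, T) = T + d
O(J, C) = 2*C*J (O(J, C) = (2*J)*C = 2*C*J)
P = -150 (P = 2*(-1 - 5)*7 - 1*66 = 2*(-6)*7 - 66 = -84 - 66 = -150)
B*P = -37*(-150) = 5550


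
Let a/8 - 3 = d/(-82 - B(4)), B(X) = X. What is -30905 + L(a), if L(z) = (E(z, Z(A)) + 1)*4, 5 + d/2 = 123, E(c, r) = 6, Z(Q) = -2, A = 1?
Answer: -30877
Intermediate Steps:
d = 236 (d = -10 + 2*123 = -10 + 246 = 236)
a = 88/43 (a = 24 + 8*(236/(-82 - 1*4)) = 24 + 8*(236/(-82 - 4)) = 24 + 8*(236/(-86)) = 24 + 8*(236*(-1/86)) = 24 + 8*(-118/43) = 24 - 944/43 = 88/43 ≈ 2.0465)
L(z) = 28 (L(z) = (6 + 1)*4 = 7*4 = 28)
-30905 + L(a) = -30905 + 28 = -30877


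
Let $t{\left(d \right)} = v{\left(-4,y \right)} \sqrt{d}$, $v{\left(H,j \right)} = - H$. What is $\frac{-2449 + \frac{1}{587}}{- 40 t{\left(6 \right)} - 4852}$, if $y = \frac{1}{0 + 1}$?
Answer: $\frac{871881353}{1716116806} - \frac{14375620 \sqrt{6}}{858058403} \approx 0.46702$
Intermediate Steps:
$y = 1$ ($y = 1^{-1} = 1$)
$t{\left(d \right)} = 4 \sqrt{d}$ ($t{\left(d \right)} = \left(-1\right) \left(-4\right) \sqrt{d} = 4 \sqrt{d}$)
$\frac{-2449 + \frac{1}{587}}{- 40 t{\left(6 \right)} - 4852} = \frac{-2449 + \frac{1}{587}}{- 40 \cdot 4 \sqrt{6} - 4852} = \frac{-2449 + \frac{1}{587}}{- 160 \sqrt{6} - 4852} = - \frac{1437562}{587 \left(-4852 - 160 \sqrt{6}\right)}$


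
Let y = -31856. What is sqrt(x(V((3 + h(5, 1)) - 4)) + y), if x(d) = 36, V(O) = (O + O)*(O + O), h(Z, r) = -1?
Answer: 2*I*sqrt(7955) ≈ 178.38*I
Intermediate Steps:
V(O) = 4*O**2 (V(O) = (2*O)*(2*O) = 4*O**2)
sqrt(x(V((3 + h(5, 1)) - 4)) + y) = sqrt(36 - 31856) = sqrt(-31820) = 2*I*sqrt(7955)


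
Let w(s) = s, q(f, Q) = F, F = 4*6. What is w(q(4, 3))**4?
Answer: 331776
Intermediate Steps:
F = 24
q(f, Q) = 24
w(q(4, 3))**4 = 24**4 = 331776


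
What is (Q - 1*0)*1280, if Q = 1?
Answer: 1280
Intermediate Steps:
(Q - 1*0)*1280 = (1 - 1*0)*1280 = (1 + 0)*1280 = 1*1280 = 1280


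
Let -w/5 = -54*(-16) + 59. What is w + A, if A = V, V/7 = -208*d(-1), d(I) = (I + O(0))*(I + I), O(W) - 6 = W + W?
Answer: 9945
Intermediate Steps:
O(W) = 6 + 2*W (O(W) = 6 + (W + W) = 6 + 2*W)
d(I) = 2*I*(6 + I) (d(I) = (I + (6 + 2*0))*(I + I) = (I + (6 + 0))*(2*I) = (I + 6)*(2*I) = (6 + I)*(2*I) = 2*I*(6 + I))
w = -4615 (w = -5*(-54*(-16) + 59) = -5*(864 + 59) = -5*923 = -4615)
V = 14560 (V = 7*(-416*(-1)*(6 - 1)) = 7*(-416*(-1)*5) = 7*(-208*(-10)) = 7*2080 = 14560)
A = 14560
w + A = -4615 + 14560 = 9945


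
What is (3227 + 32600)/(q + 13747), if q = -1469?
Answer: 35827/12278 ≈ 2.9180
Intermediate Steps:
(3227 + 32600)/(q + 13747) = (3227 + 32600)/(-1469 + 13747) = 35827/12278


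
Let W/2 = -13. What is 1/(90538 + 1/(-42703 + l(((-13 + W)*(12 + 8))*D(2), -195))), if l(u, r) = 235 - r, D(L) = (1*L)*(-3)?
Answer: 42273/3827312873 ≈ 1.1045e-5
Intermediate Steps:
W = -26 (W = 2*(-13) = -26)
D(L) = -3*L (D(L) = L*(-3) = -3*L)
1/(90538 + 1/(-42703 + l(((-13 + W)*(12 + 8))*D(2), -195))) = 1/(90538 + 1/(-42703 + (235 - 1*(-195)))) = 1/(90538 + 1/(-42703 + (235 + 195))) = 1/(90538 + 1/(-42703 + 430)) = 1/(90538 + 1/(-42273)) = 1/(90538 - 1/42273) = 1/(3827312873/42273) = 42273/3827312873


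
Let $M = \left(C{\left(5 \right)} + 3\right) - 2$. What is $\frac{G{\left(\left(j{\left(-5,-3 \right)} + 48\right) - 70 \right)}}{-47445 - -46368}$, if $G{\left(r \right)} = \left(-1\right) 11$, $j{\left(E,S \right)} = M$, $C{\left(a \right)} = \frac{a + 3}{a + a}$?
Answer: $\frac{11}{1077} \approx 0.010214$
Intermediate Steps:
$C{\left(a \right)} = \frac{3 + a}{2 a}$
$M = \frac{9}{5}$ ($M = \left(\frac{3 + 5}{2 \cdot 5} + 3\right) - 2 = \left(\frac{1}{2} \cdot \frac{1}{5} \cdot 8 + 3\right) - 2 = \left(\frac{4}{5} + 3\right) - 2 = \frac{19}{5} - 2 = \frac{9}{5} \approx 1.8$)
$j{\left(E,S \right)} = \frac{9}{5}$
$G{\left(r \right)} = -11$
$\frac{G{\left(\left(j{\left(-5,-3 \right)} + 48\right) - 70 \right)}}{-47445 - -46368} = - \frac{11}{-47445 - -46368} = - \frac{11}{-47445 + 46368} = - \frac{11}{-1077} = \left(-11\right) \left(- \frac{1}{1077}\right) = \frac{11}{1077}$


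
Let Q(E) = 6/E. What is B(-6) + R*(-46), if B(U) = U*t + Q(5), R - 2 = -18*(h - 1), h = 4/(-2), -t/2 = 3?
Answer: -12694/5 ≈ -2538.8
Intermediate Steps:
t = -6 (t = -2*3 = -6)
h = -2 (h = 4*(-½) = -2)
R = 56 (R = 2 - 18*(-2 - 1) = 2 - 18*(-3) = 2 - 3*(-18) = 2 + 54 = 56)
B(U) = 6/5 - 6*U (B(U) = U*(-6) + 6/5 = -6*U + 6*(⅕) = -6*U + 6/5 = 6/5 - 6*U)
B(-6) + R*(-46) = (6/5 - 6*(-6)) + 56*(-46) = (6/5 + 36) - 2576 = 186/5 - 2576 = -12694/5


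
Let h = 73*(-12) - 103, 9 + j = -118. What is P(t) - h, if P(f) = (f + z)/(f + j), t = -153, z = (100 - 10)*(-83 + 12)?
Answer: 280663/280 ≈ 1002.4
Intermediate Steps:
j = -127 (j = -9 - 118 = -127)
z = -6390 (z = 90*(-71) = -6390)
P(f) = (-6390 + f)/(-127 + f) (P(f) = (f - 6390)/(f - 127) = (-6390 + f)/(-127 + f))
h = -979 (h = -876 - 103 = -979)
P(t) - h = (-6390 - 153)/(-127 - 153) - 1*(-979) = -6543/(-280) + 979 = -1/280*(-6543) + 979 = 6543/280 + 979 = 280663/280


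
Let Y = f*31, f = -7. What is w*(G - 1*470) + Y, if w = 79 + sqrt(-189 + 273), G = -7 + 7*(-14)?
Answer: -45642 - 1150*sqrt(21) ≈ -50912.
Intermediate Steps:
G = -105 (G = -7 - 98 = -105)
Y = -217 (Y = -7*31 = -217)
w = 79 + 2*sqrt(21) (w = 79 + sqrt(84) = 79 + 2*sqrt(21) ≈ 88.165)
w*(G - 1*470) + Y = (79 + 2*sqrt(21))*(-105 - 1*470) - 217 = (79 + 2*sqrt(21))*(-105 - 470) - 217 = (79 + 2*sqrt(21))*(-575) - 217 = (-45425 - 1150*sqrt(21)) - 217 = -45642 - 1150*sqrt(21)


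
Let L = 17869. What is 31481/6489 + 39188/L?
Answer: 816824921/115951941 ≈ 7.0445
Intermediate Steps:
31481/6489 + 39188/L = 31481/6489 + 39188/17869 = 816824921/115951941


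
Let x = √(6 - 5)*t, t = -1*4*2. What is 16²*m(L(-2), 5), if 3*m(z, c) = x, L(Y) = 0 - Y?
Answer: -2048/3 ≈ -682.67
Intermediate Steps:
L(Y) = -Y
t = -8 (t = -4*2 = -8)
x = -8 (x = √(6 - 5)*(-8) = √1*(-8) = 1*(-8) = -8)
m(z, c) = -8/3 (m(z, c) = (⅓)*(-8) = -8/3)
16²*m(L(-2), 5) = 16²*(-8/3) = 256*(-8/3) = -2048/3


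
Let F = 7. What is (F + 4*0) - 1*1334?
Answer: -1327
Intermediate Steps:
(F + 4*0) - 1*1334 = (7 + 4*0) - 1*1334 = (7 + 0) - 1334 = 7 - 1334 = -1327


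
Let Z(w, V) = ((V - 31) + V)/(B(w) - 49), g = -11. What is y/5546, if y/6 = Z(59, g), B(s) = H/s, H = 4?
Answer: 159/135689 ≈ 0.0011718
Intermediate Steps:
B(s) = 4/s
Z(w, V) = (-31 + 2*V)/(-49 + 4/w) (Z(w, V) = ((V - 31) + V)/(4/w - 49) = ((-31 + V) + V)/(-49 + 4/w) = (-31 + 2*V)/(-49 + 4/w))
y = 18762/2887 (y = 6*(59*(31 - 2*(-11))/(-4 + 49*59)) = 6*(59*(31 + 22)/(-4 + 2891)) = 6*(59*53/2887) = 6*(59*(1/2887)*53) = 6*(3127/2887) = 18762/2887 ≈ 6.4988)
y/5546 = (18762/2887)/5546 = (18762/2887)*(1/5546) = 159/135689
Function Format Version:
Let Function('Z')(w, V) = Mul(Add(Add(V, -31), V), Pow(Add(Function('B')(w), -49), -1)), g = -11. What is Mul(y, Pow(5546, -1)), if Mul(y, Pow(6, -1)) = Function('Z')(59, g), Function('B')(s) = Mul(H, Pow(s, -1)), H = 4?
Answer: Rational(159, 135689) ≈ 0.0011718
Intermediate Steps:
Function('B')(s) = Mul(4, Pow(s, -1))
Function('Z')(w, V) = Mul(Pow(Add(-49, Mul(4, Pow(w, -1))), -1), Add(-31, Mul(2, V))) (Function('Z')(w, V) = Mul(Add(Add(V, -31), V), Pow(Add(Mul(4, Pow(w, -1)), -49), -1)) = Mul(Add(Add(-31, V), V), Pow(Add(-49, Mul(4, Pow(w, -1))), -1)) = Mul(Add(-31, Mul(2, V)), Pow(Add(-49, Mul(4, Pow(w, -1))), -1)) = Mul(Pow(Add(-49, Mul(4, Pow(w, -1))), -1), Add(-31, Mul(2, V))))
y = Rational(18762, 2887) (y = Mul(6, Mul(59, Pow(Add(-4, Mul(49, 59)), -1), Add(31, Mul(-2, -11)))) = Mul(6, Mul(59, Pow(Add(-4, 2891), -1), Add(31, 22))) = Mul(6, Mul(59, Pow(2887, -1), 53)) = Mul(6, Mul(59, Rational(1, 2887), 53)) = Mul(6, Rational(3127, 2887)) = Rational(18762, 2887) ≈ 6.4988)
Mul(y, Pow(5546, -1)) = Mul(Rational(18762, 2887), Pow(5546, -1)) = Mul(Rational(18762, 2887), Rational(1, 5546)) = Rational(159, 135689)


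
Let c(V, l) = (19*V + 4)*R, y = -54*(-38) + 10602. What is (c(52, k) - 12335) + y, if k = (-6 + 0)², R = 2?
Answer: 2303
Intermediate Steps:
k = 36 (k = (-6)² = 36)
y = 12654 (y = 2052 + 10602 = 12654)
c(V, l) = 8 + 38*V (c(V, l) = (19*V + 4)*2 = (4 + 19*V)*2 = 8 + 38*V)
(c(52, k) - 12335) + y = ((8 + 38*52) - 12335) + 12654 = ((8 + 1976) - 12335) + 12654 = (1984 - 12335) + 12654 = -10351 + 12654 = 2303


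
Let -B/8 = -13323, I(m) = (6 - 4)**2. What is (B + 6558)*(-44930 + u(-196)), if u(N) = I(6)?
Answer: -5083017492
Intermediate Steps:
I(m) = 4 (I(m) = 2**2 = 4)
B = 106584 (B = -8*(-13323) = 106584)
u(N) = 4
(B + 6558)*(-44930 + u(-196)) = (106584 + 6558)*(-44930 + 4) = 113142*(-44926) = -5083017492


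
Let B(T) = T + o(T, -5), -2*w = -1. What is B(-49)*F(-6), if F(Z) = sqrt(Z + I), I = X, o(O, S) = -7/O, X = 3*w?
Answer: -513*I*sqrt(2)/7 ≈ -103.64*I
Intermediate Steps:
w = 1/2 (w = -1/2*(-1) = 1/2 ≈ 0.50000)
X = 3/2 (X = 3*(1/2) = 3/2 ≈ 1.5000)
I = 3/2 ≈ 1.5000
B(T) = T - 7/T
F(Z) = sqrt(3/2 + Z) (F(Z) = sqrt(Z + 3/2) = sqrt(3/2 + Z))
B(-49)*F(-6) = (-49 - 7/(-49))*(sqrt(6 + 4*(-6))/2) = (-49 - 7*(-1/49))*(sqrt(6 - 24)/2) = (-49 + 1/7)*(sqrt(-18)/2) = -171*3*I*sqrt(2)/7 = -513*I*sqrt(2)/7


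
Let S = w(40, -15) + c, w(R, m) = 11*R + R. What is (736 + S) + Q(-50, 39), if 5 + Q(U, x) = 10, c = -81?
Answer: 1140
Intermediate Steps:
Q(U, x) = 5 (Q(U, x) = -5 + 10 = 5)
w(R, m) = 12*R
S = 399 (S = 12*40 - 81 = 480 - 81 = 399)
(736 + S) + Q(-50, 39) = (736 + 399) + 5 = 1135 + 5 = 1140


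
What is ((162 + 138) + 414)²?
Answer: 509796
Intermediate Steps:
((162 + 138) + 414)² = (300 + 414)² = 714² = 509796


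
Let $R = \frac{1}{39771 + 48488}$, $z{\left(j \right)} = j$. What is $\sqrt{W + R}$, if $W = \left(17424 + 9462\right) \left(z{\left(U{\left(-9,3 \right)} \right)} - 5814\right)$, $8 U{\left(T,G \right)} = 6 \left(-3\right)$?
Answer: $\frac{i \sqrt{4872448484291662954}}{176518} \approx 12505.0 i$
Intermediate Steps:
$U{\left(T,G \right)} = - \frac{9}{4}$ ($U{\left(T,G \right)} = \frac{6 \left(-3\right)}{8} = \frac{1}{8} \left(-18\right) = - \frac{9}{4}$)
$R = \frac{1}{88259} \approx 1.133 \cdot 10^{-5}$
$W = - \frac{312751395}{2}$ ($W = \left(17424 + 9462\right) \left(- \frac{9}{4} - 5814\right) = 26886 \left(- \frac{23265}{4}\right) = - \frac{312751395}{2} \approx -1.5638 \cdot 10^{8}$)
$\sqrt{W + R} = \sqrt{- \frac{312751395}{2} + \frac{1}{88259}} = \sqrt{- \frac{27603125371303}{176518}} = \frac{i \sqrt{4872448484291662954}}{176518}$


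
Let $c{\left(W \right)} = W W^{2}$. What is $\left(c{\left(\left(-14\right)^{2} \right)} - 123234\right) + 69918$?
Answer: $7476220$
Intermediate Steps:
$c{\left(W \right)} = W^{3}$
$\left(c{\left(\left(-14\right)^{2} \right)} - 123234\right) + 69918 = \left(\left(\left(-14\right)^{2}\right)^{3} - 123234\right) + 69918 = \left(196^{3} - 123234\right) + 69918 = \left(7529536 - 123234\right) + 69918 = 7406302 + 69918 = 7476220$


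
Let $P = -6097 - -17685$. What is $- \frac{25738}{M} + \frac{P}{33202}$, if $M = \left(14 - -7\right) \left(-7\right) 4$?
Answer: $\frac{215341705}{4880694} \approx 44.121$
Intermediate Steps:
$P = 11588$ ($P = -6097 + 17685 = 11588$)
$M = -588$ ($M = \left(14 + 7\right) \left(-7\right) 4 = 21 \left(-7\right) 4 = \left(-147\right) 4 = -588$)
$- \frac{25738}{M} + \frac{P}{33202} = - \frac{25738}{-588} + \frac{11588}{33202} = \left(-25738\right) \left(- \frac{1}{588}\right) + 11588 \cdot \frac{1}{33202} = \frac{12869}{294} + \frac{5794}{16601} = \frac{215341705}{4880694}$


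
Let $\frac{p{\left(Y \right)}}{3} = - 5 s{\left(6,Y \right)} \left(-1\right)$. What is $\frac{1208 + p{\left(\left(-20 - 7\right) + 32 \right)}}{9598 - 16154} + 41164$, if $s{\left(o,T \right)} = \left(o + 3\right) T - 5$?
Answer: $\frac{67467344}{1639} \approx 41164.0$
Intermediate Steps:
$s{\left(o,T \right)} = -5 + T \left(3 + o\right)$ ($s{\left(o,T \right)} = \left(3 + o\right) T - 5 = T \left(3 + o\right) - 5 = -5 + T \left(3 + o\right)$)
$p{\left(Y \right)} = -75 + 135 Y$ ($p{\left(Y \right)} = 3 - 5 \left(-5 + 3 Y + Y 6\right) \left(-1\right) = 3 - 5 \left(-5 + 3 Y + 6 Y\right) \left(-1\right) = 3 - 5 \left(-5 + 9 Y\right) \left(-1\right) = 3 \left(25 - 45 Y\right) \left(-1\right) = 3 \left(-25 + 45 Y\right) = -75 + 135 Y$)
$\frac{1208 + p{\left(\left(-20 - 7\right) + 32 \right)}}{9598 - 16154} + 41164 = \frac{1208 - \left(75 - 135 \left(\left(-20 - 7\right) + 32\right)\right)}{9598 - 16154} + 41164 = \frac{1208 - \left(75 - 135 \left(-27 + 32\right)\right)}{-6556} + 41164 = \left(1208 + \left(-75 + 135 \cdot 5\right)\right) \left(- \frac{1}{6556}\right) + 41164 = \left(1208 + \left(-75 + 675\right)\right) \left(- \frac{1}{6556}\right) + 41164 = \left(1208 + 600\right) \left(- \frac{1}{6556}\right) + 41164 = 1808 \left(- \frac{1}{6556}\right) + 41164 = - \frac{452}{1639} + 41164 = \frac{67467344}{1639}$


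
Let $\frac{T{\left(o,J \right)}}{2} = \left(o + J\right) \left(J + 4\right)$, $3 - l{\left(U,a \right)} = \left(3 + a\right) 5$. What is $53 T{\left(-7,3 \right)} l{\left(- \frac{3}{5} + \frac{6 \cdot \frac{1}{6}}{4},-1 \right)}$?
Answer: $20776$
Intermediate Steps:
$l{\left(U,a \right)} = -12 - 5 a$ ($l{\left(U,a \right)} = 3 - \left(3 + a\right) 5 = 3 - \left(15 + 5 a\right) = -12 - 5 a$)
$T{\left(o,J \right)} = 2 \left(4 + J\right) \left(J + o\right)$ ($T{\left(o,J \right)} = 2 \left(o + J\right) \left(J + 4\right) = 2 \left(J + o\right) \left(4 + J\right) = 2 \left(4 + J\right) \left(J + o\right)$)
$53 T{\left(-7,3 \right)} l{\left(- \frac{3}{5} + \frac{6 \cdot \frac{1}{6}}{4},-1 \right)} = 53 \left(2 \cdot 3^{2} + 8 \cdot 3 + 8 \left(-7\right) + 2 \cdot 3 \left(-7\right)\right) \left(-12 - -5\right) = 53 \left(2 \cdot 9 + 24 - 56 - 42\right) \left(-12 + 5\right) = 53 \left(18 + 24 - 56 - 42\right) \left(-7\right) = 53 \left(-56\right) \left(-7\right) = \left(-2968\right) \left(-7\right) = 20776$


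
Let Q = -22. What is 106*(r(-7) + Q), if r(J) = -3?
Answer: -2650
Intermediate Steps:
106*(r(-7) + Q) = 106*(-3 - 22) = 106*(-25) = -2650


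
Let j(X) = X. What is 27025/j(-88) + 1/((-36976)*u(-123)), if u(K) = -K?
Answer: -15363874661/50028528 ≈ -307.10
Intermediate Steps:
27025/j(-88) + 1/((-36976)*u(-123)) = 27025/(-88) + 1/((-36976)*((-1*(-123)))) = 27025*(-1/88) - 1/36976/123 = -27025/88 - 1/36976*1/123 = -27025/88 - 1/4548048 = -15363874661/50028528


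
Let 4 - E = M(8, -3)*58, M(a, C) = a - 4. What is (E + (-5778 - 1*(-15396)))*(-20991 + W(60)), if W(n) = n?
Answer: -196542090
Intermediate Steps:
M(a, C) = -4 + a
E = -228 (E = 4 - (-4 + 8)*58 = 4 - 4*58 = 4 - 1*232 = 4 - 232 = -228)
(E + (-5778 - 1*(-15396)))*(-20991 + W(60)) = (-228 + (-5778 - 1*(-15396)))*(-20991 + 60) = (-228 + (-5778 + 15396))*(-20931) = (-228 + 9618)*(-20931) = 9390*(-20931) = -196542090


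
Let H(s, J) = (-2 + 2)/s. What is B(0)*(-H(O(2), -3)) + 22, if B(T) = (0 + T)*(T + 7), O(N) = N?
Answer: 22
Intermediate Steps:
B(T) = T*(7 + T)
H(s, J) = 0 (H(s, J) = 0/s = 0)
B(0)*(-H(O(2), -3)) + 22 = (0*(7 + 0))*(-1*0) + 22 = (0*7)*0 + 22 = 0*0 + 22 = 0 + 22 = 22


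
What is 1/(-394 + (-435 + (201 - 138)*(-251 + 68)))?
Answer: -1/12358 ≈ -8.0919e-5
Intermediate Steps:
1/(-394 + (-435 + (201 - 138)*(-251 + 68))) = 1/(-394 + (-435 + 63*(-183))) = 1/(-394 + (-435 - 11529)) = 1/(-394 - 11964) = 1/(-12358) = -1/12358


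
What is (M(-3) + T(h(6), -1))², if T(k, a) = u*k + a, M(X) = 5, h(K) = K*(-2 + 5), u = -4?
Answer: 4624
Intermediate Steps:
h(K) = 3*K (h(K) = K*3 = 3*K)
T(k, a) = a - 4*k (T(k, a) = -4*k + a = a - 4*k)
(M(-3) + T(h(6), -1))² = (5 + (-1 - 12*6))² = (5 + (-1 - 4*18))² = (5 + (-1 - 72))² = (5 - 73)² = (-68)² = 4624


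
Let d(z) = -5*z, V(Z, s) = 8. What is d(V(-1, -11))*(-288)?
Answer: 11520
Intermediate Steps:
d(V(-1, -11))*(-288) = -5*8*(-288) = -40*(-288) = 11520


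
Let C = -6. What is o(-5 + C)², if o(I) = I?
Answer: 121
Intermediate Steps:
o(-5 + C)² = (-5 - 6)² = (-11)² = 121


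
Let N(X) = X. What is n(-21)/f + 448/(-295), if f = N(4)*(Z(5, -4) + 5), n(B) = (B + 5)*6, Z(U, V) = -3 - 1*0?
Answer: -3988/295 ≈ -13.519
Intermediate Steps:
Z(U, V) = -3 (Z(U, V) = -3 + 0 = -3)
n(B) = 30 + 6*B (n(B) = (5 + B)*6 = 30 + 6*B)
f = 8 (f = 4*(-3 + 5) = 4*2 = 8)
n(-21)/f + 448/(-295) = (30 + 6*(-21))/8 + 448/(-295) = (30 - 126)*(⅛) + 448*(-1/295) = -96*⅛ - 448/295 = -12 - 448/295 = -3988/295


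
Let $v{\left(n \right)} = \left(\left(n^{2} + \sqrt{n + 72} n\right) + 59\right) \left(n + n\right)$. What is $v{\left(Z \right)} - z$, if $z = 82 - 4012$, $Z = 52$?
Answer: $291282 + 10816 \sqrt{31} \approx 3.515 \cdot 10^{5}$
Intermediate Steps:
$z = -3930$ ($z = 82 - 4012 = -3930$)
$v{\left(n \right)} = 2 n \left(59 + n^{2} + n \sqrt{72 + n}\right)$ ($v{\left(n \right)} = \left(\left(n^{2} + \sqrt{72 + n} n\right) + 59\right) 2 n = \left(\left(n^{2} + n \sqrt{72 + n}\right) + 59\right) 2 n = \left(59 + n^{2} + n \sqrt{72 + n}\right) 2 n = 2 n \left(59 + n^{2} + n \sqrt{72 + n}\right)$)
$v{\left(Z \right)} - z = 2 \cdot 52 \left(59 + 52^{2} + 52 \sqrt{72 + 52}\right) - -3930 = 2 \cdot 52 \left(59 + 2704 + 52 \sqrt{124}\right) + 3930 = 2 \cdot 52 \left(59 + 2704 + 52 \cdot 2 \sqrt{31}\right) + 3930 = 2 \cdot 52 \left(59 + 2704 + 104 \sqrt{31}\right) + 3930 = 2 \cdot 52 \left(2763 + 104 \sqrt{31}\right) + 3930 = \left(287352 + 10816 \sqrt{31}\right) + 3930 = 291282 + 10816 \sqrt{31}$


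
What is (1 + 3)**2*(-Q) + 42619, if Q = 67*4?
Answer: 38331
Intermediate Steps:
Q = 268
(1 + 3)**2*(-Q) + 42619 = (1 + 3)**2*(-1*268) + 42619 = 4**2*(-268) + 42619 = 16*(-268) + 42619 = -4288 + 42619 = 38331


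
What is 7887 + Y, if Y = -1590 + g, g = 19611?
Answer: 25908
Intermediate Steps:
Y = 18021 (Y = -1590 + 19611 = 18021)
7887 + Y = 7887 + 18021 = 25908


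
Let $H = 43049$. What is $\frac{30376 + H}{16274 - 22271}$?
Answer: $- \frac{24475}{1999} \approx -12.244$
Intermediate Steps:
$\frac{30376 + H}{16274 - 22271} = \frac{30376 + 43049}{16274 - 22271} = \frac{73425}{-5997} = 73425 \left(- \frac{1}{5997}\right) = - \frac{24475}{1999}$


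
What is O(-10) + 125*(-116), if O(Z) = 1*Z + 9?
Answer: -14501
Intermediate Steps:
O(Z) = 9 + Z (O(Z) = Z + 9 = 9 + Z)
O(-10) + 125*(-116) = (9 - 10) + 125*(-116) = -1 - 14500 = -14501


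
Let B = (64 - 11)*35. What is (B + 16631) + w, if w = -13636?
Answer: 4850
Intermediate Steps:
B = 1855 (B = 53*35 = 1855)
(B + 16631) + w = (1855 + 16631) - 13636 = 18486 - 13636 = 4850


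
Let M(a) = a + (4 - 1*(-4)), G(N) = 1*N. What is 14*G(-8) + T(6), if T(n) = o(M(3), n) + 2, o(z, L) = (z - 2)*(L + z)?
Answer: 43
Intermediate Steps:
G(N) = N
M(a) = 8 + a (M(a) = a + (4 + 4) = a + 8 = 8 + a)
o(z, L) = (-2 + z)*(L + z)
T(n) = 101 + 9*n (T(n) = ((8 + 3)² - 2*n - 2*(8 + 3) + n*(8 + 3)) + 2 = (11² - 2*n - 2*11 + n*11) + 2 = (121 - 2*n - 22 + 11*n) + 2 = (99 + 9*n) + 2 = 101 + 9*n)
14*G(-8) + T(6) = 14*(-8) + (101 + 9*6) = -112 + (101 + 54) = -112 + 155 = 43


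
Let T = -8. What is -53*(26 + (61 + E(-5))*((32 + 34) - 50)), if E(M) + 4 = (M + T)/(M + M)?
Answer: -254082/5 ≈ -50816.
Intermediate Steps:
E(M) = -4 + (-8 + M)/(2*M) (E(M) = -4 + (M - 8)/(M + M) = -4 + (-8 + M)/((2*M)) = -4 + (-8 + M)*(1/(2*M)) = -4 + (-8 + M)/(2*M))
-53*(26 + (61 + E(-5))*((32 + 34) - 50)) = -53*(26 + (61 + (-7/2 - 4/(-5)))*((32 + 34) - 50)) = -53*(26 + (61 + (-7/2 - 4*(-1/5)))*(66 - 50)) = -53*(26 + (61 + (-7/2 + 4/5))*16) = -53*(26 + (61 - 27/10)*16) = -53*(26 + (583/10)*16) = -53*(26 + 4664/5) = -53*4794/5 = -254082/5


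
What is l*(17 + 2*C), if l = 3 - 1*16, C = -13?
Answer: 117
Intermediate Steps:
l = -13 (l = 3 - 16 = -13)
l*(17 + 2*C) = -13*(17 + 2*(-13)) = -13*(17 - 26) = -13*(-9) = 117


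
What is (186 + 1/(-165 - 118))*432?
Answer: 22739184/283 ≈ 80351.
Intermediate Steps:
(186 + 1/(-165 - 118))*432 = (186 + 1/(-283))*432 = (186 - 1/283)*432 = (52637/283)*432 = 22739184/283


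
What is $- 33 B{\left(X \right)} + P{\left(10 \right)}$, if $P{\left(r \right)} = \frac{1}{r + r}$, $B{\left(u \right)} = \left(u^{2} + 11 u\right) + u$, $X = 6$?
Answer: $- \frac{71279}{20} \approx -3563.9$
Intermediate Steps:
$B{\left(u \right)} = u^{2} + 12 u$
$P{\left(r \right)} = \frac{1}{2 r}$
$- 33 B{\left(X \right)} + P{\left(10 \right)} = - 33 \cdot 6 \left(12 + 6\right) + \frac{1}{2 \cdot 10} = - 33 \cdot 6 \cdot 18 + \frac{1}{2} \cdot \frac{1}{10} = \left(-33\right) 108 + \frac{1}{20} = -3564 + \frac{1}{20} = - \frac{71279}{20}$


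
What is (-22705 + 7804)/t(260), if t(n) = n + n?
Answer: -14901/520 ≈ -28.656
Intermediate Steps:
t(n) = 2*n
(-22705 + 7804)/t(260) = (-22705 + 7804)/((2*260)) = -14901/520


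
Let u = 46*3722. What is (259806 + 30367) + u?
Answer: 461385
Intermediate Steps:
u = 171212
(259806 + 30367) + u = (259806 + 30367) + 171212 = 290173 + 171212 = 461385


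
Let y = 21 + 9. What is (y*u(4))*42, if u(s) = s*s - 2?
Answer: 17640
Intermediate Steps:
y = 30
u(s) = -2 + s**2 (u(s) = s**2 - 2 = -2 + s**2)
(y*u(4))*42 = (30*(-2 + 4**2))*42 = (30*(-2 + 16))*42 = (30*14)*42 = 420*42 = 17640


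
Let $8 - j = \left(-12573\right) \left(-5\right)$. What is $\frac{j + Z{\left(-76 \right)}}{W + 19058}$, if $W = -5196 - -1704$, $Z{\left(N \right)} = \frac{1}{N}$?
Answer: $- \frac{26393}{6536} \approx -4.0381$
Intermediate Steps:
$j = -62857$ ($j = 8 - \left(-12573\right) \left(-5\right) = 8 - 62865 = -62857$)
$W = -3492$ ($W = -5196 + 1704 = -3492$)
$\frac{j + Z{\left(-76 \right)}}{W + 19058} = \frac{-62857 + \frac{1}{-76}}{-3492 + 19058} = \frac{-62857 - \frac{1}{76}}{15566} = \left(- \frac{4777133}{76}\right) \frac{1}{15566} = - \frac{26393}{6536}$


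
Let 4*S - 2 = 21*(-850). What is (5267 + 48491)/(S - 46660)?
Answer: -26879/25561 ≈ -1.0516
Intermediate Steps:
S = -4462 (S = 1/2 + (21*(-850))/4 = 1/2 + (1/4)*(-17850) = 1/2 - 8925/2 = -4462)
(5267 + 48491)/(S - 46660) = (5267 + 48491)/(-4462 - 46660) = 53758/(-51122) = 53758*(-1/51122) = -26879/25561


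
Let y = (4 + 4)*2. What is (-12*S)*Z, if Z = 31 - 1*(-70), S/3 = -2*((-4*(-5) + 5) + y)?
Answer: 298152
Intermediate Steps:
y = 16 (y = 8*2 = 16)
S = -246 (S = 3*(-2*((-4*(-5) + 5) + 16)) = 3*(-2*((20 + 5) + 16)) = 3*(-2*(25 + 16)) = 3*(-2*41) = 3*(-82) = -246)
Z = 101 (Z = 31 + 70 = 101)
(-12*S)*Z = -12*(-246)*101 = 2952*101 = 298152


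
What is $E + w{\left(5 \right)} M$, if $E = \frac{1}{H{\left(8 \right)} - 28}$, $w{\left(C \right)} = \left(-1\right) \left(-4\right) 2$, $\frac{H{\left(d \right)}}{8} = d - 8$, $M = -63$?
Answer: $- \frac{14113}{28} \approx -504.04$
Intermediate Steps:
$H{\left(d \right)} = -64 + 8 d$ ($H{\left(d \right)} = 8 \left(d - 8\right) = 8 \left(-8 + d\right) = -64 + 8 d$)
$w{\left(C \right)} = 8$ ($w{\left(C \right)} = 4 \cdot 2 = 8$)
$E = - \frac{1}{28}$ ($E = \frac{1}{\left(-64 + 8 \cdot 8\right) - 28} = \frac{1}{\left(-64 + 64\right) - 28} = \frac{1}{0 - 28} = \frac{1}{-28} = - \frac{1}{28} \approx -0.035714$)
$E + w{\left(5 \right)} M = - \frac{1}{28} + 8 \left(-63\right) = - \frac{1}{28} - 504 = - \frac{14113}{28}$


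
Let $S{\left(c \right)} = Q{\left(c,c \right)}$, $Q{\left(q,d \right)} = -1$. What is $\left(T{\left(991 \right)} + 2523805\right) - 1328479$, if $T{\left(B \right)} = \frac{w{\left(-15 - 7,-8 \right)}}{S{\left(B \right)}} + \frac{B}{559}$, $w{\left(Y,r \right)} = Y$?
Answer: $\frac{668200523}{559} \approx 1.1954 \cdot 10^{6}$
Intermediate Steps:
$S{\left(c \right)} = -1$
$T{\left(B \right)} = 22 + \frac{B}{559}$ ($T{\left(B \right)} = \frac{-15 - 7}{-1} + \frac{B}{559} = \left(-22\right) \left(-1\right) + B \frac{1}{559} = 22 + \frac{B}{559}$)
$\left(T{\left(991 \right)} + 2523805\right) - 1328479 = \left(\left(22 + \frac{1}{559} \cdot 991\right) + 2523805\right) - 1328479 = \left(\left(22 + \frac{991}{559}\right) + 2523805\right) - 1328479 = \left(\frac{13289}{559} + 2523805\right) - 1328479 = \frac{1410820284}{559} - 1328479 = \frac{668200523}{559}$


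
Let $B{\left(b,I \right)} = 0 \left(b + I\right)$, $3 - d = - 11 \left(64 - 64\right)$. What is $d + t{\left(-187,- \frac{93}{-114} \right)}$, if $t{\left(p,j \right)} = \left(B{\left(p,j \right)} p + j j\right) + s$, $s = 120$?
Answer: $\frac{178573}{1444} \approx 123.67$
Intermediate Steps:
$d = 3$ ($d = 3 - - 11 \left(64 - 64\right) = 3 - \left(-11\right) 0 = 3 - 0 = 3 + 0 = 3$)
$B{\left(b,I \right)} = 0$ ($B{\left(b,I \right)} = 0 \left(I + b\right) = 0$)
$t{\left(p,j \right)} = 120 + j^{2}$ ($t{\left(p,j \right)} = \left(0 p + j j\right) + 120 = \left(0 + j^{2}\right) + 120 = j^{2} + 120 = 120 + j^{2}$)
$d + t{\left(-187,- \frac{93}{-114} \right)} = 3 + \left(120 + \left(- \frac{93}{-114}\right)^{2}\right) = 3 + \left(120 + \left(\left(-93\right) \left(- \frac{1}{114}\right)\right)^{2}\right) = 3 + \left(120 + \left(\frac{31}{38}\right)^{2}\right) = 3 + \left(120 + \frac{961}{1444}\right) = 3 + \frac{174241}{1444} = \frac{178573}{1444}$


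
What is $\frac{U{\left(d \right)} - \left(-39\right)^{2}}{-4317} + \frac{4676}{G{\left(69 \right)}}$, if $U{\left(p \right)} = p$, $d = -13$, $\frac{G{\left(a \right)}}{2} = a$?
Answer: $\frac{3399664}{99291} \approx 34.239$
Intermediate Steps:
$G{\left(a \right)} = 2 a$
$\frac{U{\left(d \right)} - \left(-39\right)^{2}}{-4317} + \frac{4676}{G{\left(69 \right)}} = \frac{-13 - \left(-39\right)^{2}}{-4317} + \frac{4676}{2 \cdot 69} = \left(-13 - 1521\right) \left(- \frac{1}{4317}\right) + \frac{4676}{138} = \left(-13 - 1521\right) \left(- \frac{1}{4317}\right) + 4676 \cdot \frac{1}{138} = \left(-1534\right) \left(- \frac{1}{4317}\right) + \frac{2338}{69} = \frac{1534}{4317} + \frac{2338}{69} = \frac{3399664}{99291}$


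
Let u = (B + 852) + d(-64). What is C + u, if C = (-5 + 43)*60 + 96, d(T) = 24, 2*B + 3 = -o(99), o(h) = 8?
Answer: 6493/2 ≈ 3246.5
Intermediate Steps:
B = -11/2 (B = -3/2 + (-1*8)/2 = -3/2 + (1/2)*(-8) = -3/2 - 4 = -11/2 ≈ -5.5000)
u = 1741/2 (u = (-11/2 + 852) + 24 = 1693/2 + 24 = 1741/2 ≈ 870.50)
C = 2376 (C = 38*60 + 96 = 2280 + 96 = 2376)
C + u = 2376 + 1741/2 = 6493/2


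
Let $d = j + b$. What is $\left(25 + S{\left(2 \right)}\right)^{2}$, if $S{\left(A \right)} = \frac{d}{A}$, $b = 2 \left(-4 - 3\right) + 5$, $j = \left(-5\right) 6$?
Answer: $\frac{121}{4} \approx 30.25$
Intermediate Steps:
$j = -30$
$b = -9$ ($b = 2 \left(-7\right) + 5 = -14 + 5 = -9$)
$d = -39$ ($d = -30 - 9 = -39$)
$S{\left(A \right)} = - \frac{39}{A}$
$\left(25 + S{\left(2 \right)}\right)^{2} = \left(25 - \frac{39}{2}\right)^{2} = \left(\frac{11}{2}\right)^{2} = \frac{121}{4}$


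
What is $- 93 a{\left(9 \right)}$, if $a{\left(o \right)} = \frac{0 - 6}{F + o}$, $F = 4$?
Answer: $\frac{558}{13} \approx 42.923$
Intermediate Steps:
$a{\left(o \right)} = - \frac{6}{4 + o}$ ($a{\left(o \right)} = \frac{0 - 6}{4 + o} = - \frac{6}{4 + o}$)
$- 93 a{\left(9 \right)} = - 93 \left(- \frac{6}{4 + 9}\right) = - 93 \left(- \frac{6}{13}\right) = - 93 \left(\left(-6\right) \frac{1}{13}\right) = \left(-93\right) \left(- \frac{6}{13}\right) = \frac{558}{13}$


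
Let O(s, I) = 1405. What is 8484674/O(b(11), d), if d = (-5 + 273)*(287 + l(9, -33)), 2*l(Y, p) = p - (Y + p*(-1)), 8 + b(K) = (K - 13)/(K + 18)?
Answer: 8484674/1405 ≈ 6038.9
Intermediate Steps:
b(K) = -8 + (-13 + K)/(18 + K) (b(K) = -8 + (K - 13)/(K + 18) = -8 + (-13 + K)/(18 + K))
l(Y, p) = p - Y/2 (l(Y, p) = (p - (Y + p*(-1)))/2 = (p - (Y - p))/2 = (p + (p - Y))/2 = (-Y + 2*p)/2 = p - Y/2)
d = 66866 (d = (-5 + 273)*(287 + (-33 - ½*9)) = 268*(287 + (-33 - 9/2)) = 268*(287 - 75/2) = 268*(499/2) = 66866)
8484674/O(b(11), d) = 8484674/1405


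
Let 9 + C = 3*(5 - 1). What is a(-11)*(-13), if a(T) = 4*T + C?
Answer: 533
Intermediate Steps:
C = 3 (C = -9 + 3*(5 - 1) = -9 + 3*4 = -9 + 12 = 3)
a(T) = 3 + 4*T (a(T) = 4*T + 3 = 3 + 4*T)
a(-11)*(-13) = (3 + 4*(-11))*(-13) = (3 - 44)*(-13) = -41*(-13) = 533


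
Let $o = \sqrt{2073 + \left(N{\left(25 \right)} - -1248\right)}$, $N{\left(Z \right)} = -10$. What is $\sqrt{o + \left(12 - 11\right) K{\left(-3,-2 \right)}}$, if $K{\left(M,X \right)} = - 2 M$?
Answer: $\sqrt{6 + \sqrt{3311}} \approx 7.9713$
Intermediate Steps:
$o = \sqrt{3311}$ ($o = \sqrt{2073 - -1238} = \sqrt{2073 + \left(-10 + 1248\right)} = \sqrt{2073 + 1238} = \sqrt{3311} \approx 57.541$)
$\sqrt{o + \left(12 - 11\right) K{\left(-3,-2 \right)}} = \sqrt{\sqrt{3311} + \left(12 - 11\right) \left(\left(-2\right) \left(-3\right)\right)} = \sqrt{\sqrt{3311} + 1 \cdot 6} = \sqrt{\sqrt{3311} + 6} = \sqrt{6 + \sqrt{3311}}$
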